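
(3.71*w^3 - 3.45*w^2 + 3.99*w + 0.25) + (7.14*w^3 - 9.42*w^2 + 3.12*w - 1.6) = 10.85*w^3 - 12.87*w^2 + 7.11*w - 1.35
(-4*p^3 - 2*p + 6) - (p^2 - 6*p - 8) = -4*p^3 - p^2 + 4*p + 14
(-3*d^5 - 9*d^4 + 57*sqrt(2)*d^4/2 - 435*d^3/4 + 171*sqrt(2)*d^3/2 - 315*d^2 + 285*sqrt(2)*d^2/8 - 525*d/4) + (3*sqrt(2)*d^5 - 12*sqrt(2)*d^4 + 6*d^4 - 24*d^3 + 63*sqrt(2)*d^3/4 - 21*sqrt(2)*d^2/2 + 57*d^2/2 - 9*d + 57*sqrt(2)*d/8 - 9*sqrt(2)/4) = -3*d^5 + 3*sqrt(2)*d^5 - 3*d^4 + 33*sqrt(2)*d^4/2 - 531*d^3/4 + 405*sqrt(2)*d^3/4 - 573*d^2/2 + 201*sqrt(2)*d^2/8 - 561*d/4 + 57*sqrt(2)*d/8 - 9*sqrt(2)/4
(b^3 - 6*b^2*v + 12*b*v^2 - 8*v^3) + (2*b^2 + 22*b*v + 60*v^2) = b^3 - 6*b^2*v + 2*b^2 + 12*b*v^2 + 22*b*v - 8*v^3 + 60*v^2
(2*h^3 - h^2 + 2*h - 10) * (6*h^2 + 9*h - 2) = 12*h^5 + 12*h^4 - h^3 - 40*h^2 - 94*h + 20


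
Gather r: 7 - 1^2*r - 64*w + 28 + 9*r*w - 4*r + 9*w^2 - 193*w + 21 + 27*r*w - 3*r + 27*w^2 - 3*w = r*(36*w - 8) + 36*w^2 - 260*w + 56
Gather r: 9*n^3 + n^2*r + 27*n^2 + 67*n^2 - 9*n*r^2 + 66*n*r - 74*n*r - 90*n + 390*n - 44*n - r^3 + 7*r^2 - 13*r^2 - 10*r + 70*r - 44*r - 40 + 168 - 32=9*n^3 + 94*n^2 + 256*n - r^3 + r^2*(-9*n - 6) + r*(n^2 - 8*n + 16) + 96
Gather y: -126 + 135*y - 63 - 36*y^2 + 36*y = -36*y^2 + 171*y - 189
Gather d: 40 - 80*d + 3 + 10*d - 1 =42 - 70*d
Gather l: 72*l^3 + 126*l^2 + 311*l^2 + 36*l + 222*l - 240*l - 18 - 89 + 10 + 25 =72*l^3 + 437*l^2 + 18*l - 72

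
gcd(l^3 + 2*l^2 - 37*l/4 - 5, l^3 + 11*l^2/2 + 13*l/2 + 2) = l^2 + 9*l/2 + 2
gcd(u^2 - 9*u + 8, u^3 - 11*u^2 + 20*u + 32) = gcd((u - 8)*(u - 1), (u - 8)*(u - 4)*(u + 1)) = u - 8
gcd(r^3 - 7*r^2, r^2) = r^2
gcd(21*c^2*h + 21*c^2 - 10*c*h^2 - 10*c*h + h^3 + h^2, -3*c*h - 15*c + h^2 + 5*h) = 3*c - h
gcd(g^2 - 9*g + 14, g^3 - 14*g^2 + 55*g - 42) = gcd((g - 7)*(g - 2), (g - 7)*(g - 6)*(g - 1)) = g - 7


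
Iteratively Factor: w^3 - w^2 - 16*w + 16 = (w + 4)*(w^2 - 5*w + 4) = (w - 4)*(w + 4)*(w - 1)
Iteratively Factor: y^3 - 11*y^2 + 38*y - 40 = (y - 5)*(y^2 - 6*y + 8) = (y - 5)*(y - 2)*(y - 4)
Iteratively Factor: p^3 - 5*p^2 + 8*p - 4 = (p - 2)*(p^2 - 3*p + 2) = (p - 2)^2*(p - 1)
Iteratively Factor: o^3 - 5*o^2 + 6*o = (o - 2)*(o^2 - 3*o) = o*(o - 2)*(o - 3)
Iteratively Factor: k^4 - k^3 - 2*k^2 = (k - 2)*(k^3 + k^2) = k*(k - 2)*(k^2 + k) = k^2*(k - 2)*(k + 1)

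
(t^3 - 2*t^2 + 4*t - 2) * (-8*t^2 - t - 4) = -8*t^5 + 15*t^4 - 34*t^3 + 20*t^2 - 14*t + 8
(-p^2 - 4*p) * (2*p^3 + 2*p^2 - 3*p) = -2*p^5 - 10*p^4 - 5*p^3 + 12*p^2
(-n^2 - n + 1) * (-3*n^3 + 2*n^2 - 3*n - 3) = 3*n^5 + n^4 - 2*n^3 + 8*n^2 - 3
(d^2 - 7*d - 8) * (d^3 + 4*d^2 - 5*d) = d^5 - 3*d^4 - 41*d^3 + 3*d^2 + 40*d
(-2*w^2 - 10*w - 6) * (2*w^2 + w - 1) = -4*w^4 - 22*w^3 - 20*w^2 + 4*w + 6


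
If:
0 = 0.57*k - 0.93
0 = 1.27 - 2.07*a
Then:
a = 0.61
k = 1.63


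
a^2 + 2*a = a*(a + 2)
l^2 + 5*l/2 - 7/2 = (l - 1)*(l + 7/2)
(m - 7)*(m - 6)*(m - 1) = m^3 - 14*m^2 + 55*m - 42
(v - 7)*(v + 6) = v^2 - v - 42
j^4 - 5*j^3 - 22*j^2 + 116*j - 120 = (j - 6)*(j - 2)^2*(j + 5)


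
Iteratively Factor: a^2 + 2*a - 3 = (a - 1)*(a + 3)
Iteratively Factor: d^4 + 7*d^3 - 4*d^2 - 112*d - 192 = (d + 4)*(d^3 + 3*d^2 - 16*d - 48) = (d + 4)^2*(d^2 - d - 12) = (d - 4)*(d + 4)^2*(d + 3)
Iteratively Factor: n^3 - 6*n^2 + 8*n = (n - 2)*(n^2 - 4*n) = (n - 4)*(n - 2)*(n)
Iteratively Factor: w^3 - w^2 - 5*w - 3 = (w - 3)*(w^2 + 2*w + 1) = (w - 3)*(w + 1)*(w + 1)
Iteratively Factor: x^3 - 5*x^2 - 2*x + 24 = (x + 2)*(x^2 - 7*x + 12) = (x - 4)*(x + 2)*(x - 3)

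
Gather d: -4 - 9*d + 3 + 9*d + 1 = 0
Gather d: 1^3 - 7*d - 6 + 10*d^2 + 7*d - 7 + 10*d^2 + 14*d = 20*d^2 + 14*d - 12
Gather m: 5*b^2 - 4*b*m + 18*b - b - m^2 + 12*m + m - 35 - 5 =5*b^2 + 17*b - m^2 + m*(13 - 4*b) - 40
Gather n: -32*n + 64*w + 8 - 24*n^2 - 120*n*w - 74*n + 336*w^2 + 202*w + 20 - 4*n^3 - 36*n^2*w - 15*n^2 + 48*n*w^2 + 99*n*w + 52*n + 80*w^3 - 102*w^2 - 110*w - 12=-4*n^3 + n^2*(-36*w - 39) + n*(48*w^2 - 21*w - 54) + 80*w^3 + 234*w^2 + 156*w + 16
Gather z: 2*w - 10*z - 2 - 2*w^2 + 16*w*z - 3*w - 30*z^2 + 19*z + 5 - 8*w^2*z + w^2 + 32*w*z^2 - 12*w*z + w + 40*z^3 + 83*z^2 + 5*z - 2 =-w^2 + 40*z^3 + z^2*(32*w + 53) + z*(-8*w^2 + 4*w + 14) + 1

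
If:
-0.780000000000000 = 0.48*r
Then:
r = -1.62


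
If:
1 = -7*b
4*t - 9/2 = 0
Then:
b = -1/7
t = 9/8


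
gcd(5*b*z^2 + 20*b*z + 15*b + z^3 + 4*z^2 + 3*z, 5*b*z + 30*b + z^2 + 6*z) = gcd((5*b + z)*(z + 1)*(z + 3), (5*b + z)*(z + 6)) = 5*b + z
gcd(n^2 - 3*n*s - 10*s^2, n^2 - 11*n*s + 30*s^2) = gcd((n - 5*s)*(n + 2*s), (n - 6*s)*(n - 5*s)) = -n + 5*s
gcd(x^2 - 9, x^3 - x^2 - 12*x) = x + 3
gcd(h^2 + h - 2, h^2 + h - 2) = h^2 + h - 2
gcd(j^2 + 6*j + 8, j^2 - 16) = j + 4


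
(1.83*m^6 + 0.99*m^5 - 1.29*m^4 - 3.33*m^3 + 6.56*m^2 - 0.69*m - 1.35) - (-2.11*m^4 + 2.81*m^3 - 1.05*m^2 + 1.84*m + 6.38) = 1.83*m^6 + 0.99*m^5 + 0.82*m^4 - 6.14*m^3 + 7.61*m^2 - 2.53*m - 7.73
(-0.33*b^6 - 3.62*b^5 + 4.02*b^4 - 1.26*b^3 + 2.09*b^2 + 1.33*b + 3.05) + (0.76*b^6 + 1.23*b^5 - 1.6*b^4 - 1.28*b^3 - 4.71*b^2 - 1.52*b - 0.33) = 0.43*b^6 - 2.39*b^5 + 2.42*b^4 - 2.54*b^3 - 2.62*b^2 - 0.19*b + 2.72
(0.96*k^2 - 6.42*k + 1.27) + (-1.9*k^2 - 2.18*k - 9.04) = -0.94*k^2 - 8.6*k - 7.77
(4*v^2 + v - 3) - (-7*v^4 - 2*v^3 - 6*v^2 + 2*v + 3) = 7*v^4 + 2*v^3 + 10*v^2 - v - 6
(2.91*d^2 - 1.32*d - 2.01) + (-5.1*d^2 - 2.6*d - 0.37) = -2.19*d^2 - 3.92*d - 2.38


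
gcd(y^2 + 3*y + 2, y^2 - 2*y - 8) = y + 2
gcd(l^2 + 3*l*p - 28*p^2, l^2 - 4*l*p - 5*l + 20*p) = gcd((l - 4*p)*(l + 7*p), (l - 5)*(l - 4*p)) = -l + 4*p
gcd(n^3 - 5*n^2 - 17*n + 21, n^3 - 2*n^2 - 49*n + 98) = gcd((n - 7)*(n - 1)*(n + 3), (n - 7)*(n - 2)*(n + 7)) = n - 7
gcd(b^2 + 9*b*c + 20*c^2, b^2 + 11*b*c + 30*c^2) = b + 5*c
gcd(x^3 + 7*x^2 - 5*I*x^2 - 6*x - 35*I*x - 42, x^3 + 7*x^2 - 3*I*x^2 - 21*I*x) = x^2 + x*(7 - 3*I) - 21*I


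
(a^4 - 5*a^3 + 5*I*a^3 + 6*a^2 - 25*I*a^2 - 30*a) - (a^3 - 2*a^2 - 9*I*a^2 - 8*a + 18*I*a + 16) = a^4 - 6*a^3 + 5*I*a^3 + 8*a^2 - 16*I*a^2 - 22*a - 18*I*a - 16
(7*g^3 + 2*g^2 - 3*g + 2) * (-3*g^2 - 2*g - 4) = -21*g^5 - 20*g^4 - 23*g^3 - 8*g^2 + 8*g - 8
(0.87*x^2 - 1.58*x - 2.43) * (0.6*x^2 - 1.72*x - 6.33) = 0.522*x^4 - 2.4444*x^3 - 4.2475*x^2 + 14.181*x + 15.3819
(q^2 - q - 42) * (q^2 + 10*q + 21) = q^4 + 9*q^3 - 31*q^2 - 441*q - 882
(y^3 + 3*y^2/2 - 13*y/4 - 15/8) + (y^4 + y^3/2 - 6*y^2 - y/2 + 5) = y^4 + 3*y^3/2 - 9*y^2/2 - 15*y/4 + 25/8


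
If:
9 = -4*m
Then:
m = -9/4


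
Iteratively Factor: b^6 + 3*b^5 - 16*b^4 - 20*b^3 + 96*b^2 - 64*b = (b + 4)*(b^5 - b^4 - 12*b^3 + 28*b^2 - 16*b) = b*(b + 4)*(b^4 - b^3 - 12*b^2 + 28*b - 16) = b*(b + 4)^2*(b^3 - 5*b^2 + 8*b - 4) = b*(b - 1)*(b + 4)^2*(b^2 - 4*b + 4) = b*(b - 2)*(b - 1)*(b + 4)^2*(b - 2)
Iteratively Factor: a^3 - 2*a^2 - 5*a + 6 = (a + 2)*(a^2 - 4*a + 3) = (a - 3)*(a + 2)*(a - 1)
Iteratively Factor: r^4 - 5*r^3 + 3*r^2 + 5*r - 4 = (r - 1)*(r^3 - 4*r^2 - r + 4) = (r - 1)*(r + 1)*(r^2 - 5*r + 4) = (r - 4)*(r - 1)*(r + 1)*(r - 1)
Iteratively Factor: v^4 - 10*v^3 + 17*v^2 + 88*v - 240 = (v - 5)*(v^3 - 5*v^2 - 8*v + 48) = (v - 5)*(v - 4)*(v^2 - v - 12) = (v - 5)*(v - 4)*(v + 3)*(v - 4)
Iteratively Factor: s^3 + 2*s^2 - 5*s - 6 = (s - 2)*(s^2 + 4*s + 3) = (s - 2)*(s + 3)*(s + 1)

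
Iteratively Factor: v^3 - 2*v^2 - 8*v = (v)*(v^2 - 2*v - 8) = v*(v + 2)*(v - 4)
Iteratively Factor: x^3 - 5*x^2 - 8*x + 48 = (x + 3)*(x^2 - 8*x + 16) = (x - 4)*(x + 3)*(x - 4)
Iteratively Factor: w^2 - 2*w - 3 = (w - 3)*(w + 1)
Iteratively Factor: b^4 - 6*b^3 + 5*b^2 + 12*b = (b)*(b^3 - 6*b^2 + 5*b + 12) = b*(b + 1)*(b^2 - 7*b + 12) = b*(b - 3)*(b + 1)*(b - 4)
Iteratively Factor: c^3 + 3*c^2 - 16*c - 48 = (c - 4)*(c^2 + 7*c + 12) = (c - 4)*(c + 4)*(c + 3)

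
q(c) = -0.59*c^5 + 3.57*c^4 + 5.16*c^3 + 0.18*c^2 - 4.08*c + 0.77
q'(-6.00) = -6356.64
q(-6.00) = 8131.73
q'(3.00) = 282.93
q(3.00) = 275.27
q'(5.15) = 283.70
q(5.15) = 1063.22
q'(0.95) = 20.07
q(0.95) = 3.93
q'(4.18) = 410.24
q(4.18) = 700.69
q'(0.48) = 1.08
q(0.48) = -0.40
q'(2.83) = 255.36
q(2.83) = 229.51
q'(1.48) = 62.50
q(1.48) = 24.79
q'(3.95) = 400.80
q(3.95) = 607.21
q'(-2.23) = -159.21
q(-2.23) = 74.36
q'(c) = -2.95*c^4 + 14.28*c^3 + 15.48*c^2 + 0.36*c - 4.08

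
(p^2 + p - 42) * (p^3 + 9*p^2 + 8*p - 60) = p^5 + 10*p^4 - 25*p^3 - 430*p^2 - 396*p + 2520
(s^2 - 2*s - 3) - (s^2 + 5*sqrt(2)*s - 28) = -5*sqrt(2)*s - 2*s + 25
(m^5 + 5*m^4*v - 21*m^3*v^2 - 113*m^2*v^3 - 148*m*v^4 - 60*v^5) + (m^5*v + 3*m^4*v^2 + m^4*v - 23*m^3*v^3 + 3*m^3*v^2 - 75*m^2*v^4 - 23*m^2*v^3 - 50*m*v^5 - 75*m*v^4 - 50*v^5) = m^5*v + m^5 + 3*m^4*v^2 + 6*m^4*v - 23*m^3*v^3 - 18*m^3*v^2 - 75*m^2*v^4 - 136*m^2*v^3 - 50*m*v^5 - 223*m*v^4 - 110*v^5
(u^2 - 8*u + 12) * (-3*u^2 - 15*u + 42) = -3*u^4 + 9*u^3 + 126*u^2 - 516*u + 504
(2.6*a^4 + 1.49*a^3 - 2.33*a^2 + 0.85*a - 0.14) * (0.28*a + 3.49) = 0.728*a^5 + 9.4912*a^4 + 4.5477*a^3 - 7.8937*a^2 + 2.9273*a - 0.4886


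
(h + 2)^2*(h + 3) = h^3 + 7*h^2 + 16*h + 12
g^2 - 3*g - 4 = (g - 4)*(g + 1)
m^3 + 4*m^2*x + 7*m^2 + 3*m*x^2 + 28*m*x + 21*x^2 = (m + 7)*(m + x)*(m + 3*x)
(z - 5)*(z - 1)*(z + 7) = z^3 + z^2 - 37*z + 35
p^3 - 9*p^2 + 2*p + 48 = (p - 8)*(p - 3)*(p + 2)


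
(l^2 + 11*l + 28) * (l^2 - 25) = l^4 + 11*l^3 + 3*l^2 - 275*l - 700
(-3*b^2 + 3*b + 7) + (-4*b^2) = -7*b^2 + 3*b + 7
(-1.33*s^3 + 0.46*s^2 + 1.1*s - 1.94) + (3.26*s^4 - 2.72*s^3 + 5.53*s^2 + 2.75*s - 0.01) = 3.26*s^4 - 4.05*s^3 + 5.99*s^2 + 3.85*s - 1.95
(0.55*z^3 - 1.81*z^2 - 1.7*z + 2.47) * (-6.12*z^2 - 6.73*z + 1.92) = -3.366*z^5 + 7.3757*z^4 + 23.6413*z^3 - 7.1506*z^2 - 19.8871*z + 4.7424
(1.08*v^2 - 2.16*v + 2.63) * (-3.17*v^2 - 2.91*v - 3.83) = -3.4236*v^4 + 3.7044*v^3 - 6.1879*v^2 + 0.6195*v - 10.0729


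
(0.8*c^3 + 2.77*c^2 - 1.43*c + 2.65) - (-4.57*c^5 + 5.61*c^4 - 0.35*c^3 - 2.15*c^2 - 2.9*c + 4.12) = 4.57*c^5 - 5.61*c^4 + 1.15*c^3 + 4.92*c^2 + 1.47*c - 1.47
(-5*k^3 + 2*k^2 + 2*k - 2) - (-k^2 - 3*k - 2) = -5*k^3 + 3*k^2 + 5*k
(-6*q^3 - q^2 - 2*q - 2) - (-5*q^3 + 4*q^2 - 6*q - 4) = -q^3 - 5*q^2 + 4*q + 2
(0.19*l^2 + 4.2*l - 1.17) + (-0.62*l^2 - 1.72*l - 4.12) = -0.43*l^2 + 2.48*l - 5.29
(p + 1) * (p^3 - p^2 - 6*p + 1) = p^4 - 7*p^2 - 5*p + 1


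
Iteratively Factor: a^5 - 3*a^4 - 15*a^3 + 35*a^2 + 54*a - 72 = (a - 4)*(a^4 + a^3 - 11*a^2 - 9*a + 18) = (a - 4)*(a + 2)*(a^3 - a^2 - 9*a + 9) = (a - 4)*(a + 2)*(a + 3)*(a^2 - 4*a + 3) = (a - 4)*(a - 3)*(a + 2)*(a + 3)*(a - 1)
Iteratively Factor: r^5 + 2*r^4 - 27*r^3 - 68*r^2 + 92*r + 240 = (r + 3)*(r^4 - r^3 - 24*r^2 + 4*r + 80) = (r + 3)*(r + 4)*(r^3 - 5*r^2 - 4*r + 20) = (r + 2)*(r + 3)*(r + 4)*(r^2 - 7*r + 10) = (r - 2)*(r + 2)*(r + 3)*(r + 4)*(r - 5)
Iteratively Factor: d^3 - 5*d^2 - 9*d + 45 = (d - 5)*(d^2 - 9) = (d - 5)*(d + 3)*(d - 3)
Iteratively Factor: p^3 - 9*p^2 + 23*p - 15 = (p - 1)*(p^2 - 8*p + 15) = (p - 3)*(p - 1)*(p - 5)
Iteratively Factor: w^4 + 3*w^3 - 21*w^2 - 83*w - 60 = (w + 4)*(w^3 - w^2 - 17*w - 15) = (w - 5)*(w + 4)*(w^2 + 4*w + 3) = (w - 5)*(w + 1)*(w + 4)*(w + 3)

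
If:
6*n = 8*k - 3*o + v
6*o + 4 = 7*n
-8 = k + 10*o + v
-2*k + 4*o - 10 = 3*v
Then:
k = 942/1793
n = 368/1793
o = -766/1793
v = -7626/1793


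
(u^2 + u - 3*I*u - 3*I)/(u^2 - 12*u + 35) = (u^2 + u - 3*I*u - 3*I)/(u^2 - 12*u + 35)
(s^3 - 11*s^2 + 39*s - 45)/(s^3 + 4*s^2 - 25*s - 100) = (s^2 - 6*s + 9)/(s^2 + 9*s + 20)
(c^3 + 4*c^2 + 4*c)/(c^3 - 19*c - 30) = c*(c + 2)/(c^2 - 2*c - 15)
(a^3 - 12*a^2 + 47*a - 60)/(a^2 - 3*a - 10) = (a^2 - 7*a + 12)/(a + 2)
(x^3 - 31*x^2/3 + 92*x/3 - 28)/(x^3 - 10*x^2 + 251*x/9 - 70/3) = 3*(x - 2)/(3*x - 5)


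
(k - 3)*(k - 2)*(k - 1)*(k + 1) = k^4 - 5*k^3 + 5*k^2 + 5*k - 6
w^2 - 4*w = w*(w - 4)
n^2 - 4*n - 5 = (n - 5)*(n + 1)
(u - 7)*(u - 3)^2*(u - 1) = u^4 - 14*u^3 + 64*u^2 - 114*u + 63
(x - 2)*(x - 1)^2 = x^3 - 4*x^2 + 5*x - 2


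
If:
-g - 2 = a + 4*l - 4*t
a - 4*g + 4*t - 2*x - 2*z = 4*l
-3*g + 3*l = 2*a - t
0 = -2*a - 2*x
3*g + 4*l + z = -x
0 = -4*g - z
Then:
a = -24/13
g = 14/13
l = -5/26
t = 3/26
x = 24/13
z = -56/13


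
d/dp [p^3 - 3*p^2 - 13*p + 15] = 3*p^2 - 6*p - 13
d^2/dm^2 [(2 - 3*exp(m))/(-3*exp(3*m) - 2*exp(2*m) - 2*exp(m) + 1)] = (108*exp(6*m) - 108*exp(5*m) - 192*exp(4*m) + 49*exp(3*m) - 42*exp(2*m) - 18*exp(m) - 1)*exp(m)/(27*exp(9*m) + 54*exp(8*m) + 90*exp(7*m) + 53*exp(6*m) + 24*exp(5*m) - 24*exp(4*m) - 7*exp(3*m) - 6*exp(2*m) + 6*exp(m) - 1)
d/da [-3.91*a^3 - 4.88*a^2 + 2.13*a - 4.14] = -11.73*a^2 - 9.76*a + 2.13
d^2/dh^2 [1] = 0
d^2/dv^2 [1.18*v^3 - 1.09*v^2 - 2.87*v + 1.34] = 7.08*v - 2.18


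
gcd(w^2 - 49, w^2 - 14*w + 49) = w - 7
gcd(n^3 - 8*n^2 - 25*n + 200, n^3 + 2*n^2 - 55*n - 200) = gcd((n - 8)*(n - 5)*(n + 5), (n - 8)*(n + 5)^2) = n^2 - 3*n - 40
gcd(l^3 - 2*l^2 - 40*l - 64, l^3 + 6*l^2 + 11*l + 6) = l + 2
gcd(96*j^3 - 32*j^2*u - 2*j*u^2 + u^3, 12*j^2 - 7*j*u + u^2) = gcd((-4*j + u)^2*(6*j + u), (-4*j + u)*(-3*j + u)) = -4*j + u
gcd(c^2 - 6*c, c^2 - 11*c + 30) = c - 6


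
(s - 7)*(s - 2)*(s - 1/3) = s^3 - 28*s^2/3 + 17*s - 14/3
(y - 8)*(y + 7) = y^2 - y - 56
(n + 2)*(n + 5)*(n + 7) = n^3 + 14*n^2 + 59*n + 70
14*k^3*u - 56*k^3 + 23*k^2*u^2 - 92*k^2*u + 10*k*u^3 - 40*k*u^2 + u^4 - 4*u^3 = (k + u)*(2*k + u)*(7*k + u)*(u - 4)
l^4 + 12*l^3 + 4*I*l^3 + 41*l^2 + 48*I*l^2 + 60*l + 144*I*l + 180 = (l + 6)^2*(l - I)*(l + 5*I)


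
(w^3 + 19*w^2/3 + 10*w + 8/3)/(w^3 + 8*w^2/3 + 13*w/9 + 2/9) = 3*(w + 4)/(3*w + 1)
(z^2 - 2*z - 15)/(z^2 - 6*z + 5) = (z + 3)/(z - 1)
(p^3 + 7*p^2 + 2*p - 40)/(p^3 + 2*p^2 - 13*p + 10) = (p + 4)/(p - 1)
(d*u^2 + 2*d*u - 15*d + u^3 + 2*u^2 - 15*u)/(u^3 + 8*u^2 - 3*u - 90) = (d + u)/(u + 6)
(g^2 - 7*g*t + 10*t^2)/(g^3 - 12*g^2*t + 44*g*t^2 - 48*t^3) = (g - 5*t)/(g^2 - 10*g*t + 24*t^2)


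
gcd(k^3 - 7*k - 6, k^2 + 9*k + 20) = 1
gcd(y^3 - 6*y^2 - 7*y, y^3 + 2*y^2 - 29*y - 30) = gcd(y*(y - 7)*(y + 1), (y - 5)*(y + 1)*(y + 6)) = y + 1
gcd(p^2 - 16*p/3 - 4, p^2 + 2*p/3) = p + 2/3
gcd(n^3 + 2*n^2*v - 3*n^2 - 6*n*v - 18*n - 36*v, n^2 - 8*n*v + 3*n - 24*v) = n + 3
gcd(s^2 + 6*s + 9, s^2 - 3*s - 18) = s + 3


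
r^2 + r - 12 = (r - 3)*(r + 4)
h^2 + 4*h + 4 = (h + 2)^2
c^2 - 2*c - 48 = (c - 8)*(c + 6)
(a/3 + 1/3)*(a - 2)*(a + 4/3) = a^3/3 + a^2/9 - 10*a/9 - 8/9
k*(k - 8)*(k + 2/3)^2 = k^4 - 20*k^3/3 - 92*k^2/9 - 32*k/9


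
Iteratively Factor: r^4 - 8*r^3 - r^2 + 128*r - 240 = (r + 4)*(r^3 - 12*r^2 + 47*r - 60) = (r - 4)*(r + 4)*(r^2 - 8*r + 15) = (r - 4)*(r - 3)*(r + 4)*(r - 5)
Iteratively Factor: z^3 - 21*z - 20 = (z + 4)*(z^2 - 4*z - 5) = (z - 5)*(z + 4)*(z + 1)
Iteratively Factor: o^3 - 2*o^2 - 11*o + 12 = (o + 3)*(o^2 - 5*o + 4) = (o - 1)*(o + 3)*(o - 4)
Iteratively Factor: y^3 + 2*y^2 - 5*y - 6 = (y - 2)*(y^2 + 4*y + 3) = (y - 2)*(y + 1)*(y + 3)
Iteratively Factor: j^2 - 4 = (j + 2)*(j - 2)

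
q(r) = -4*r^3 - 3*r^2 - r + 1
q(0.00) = 1.00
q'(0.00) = -1.00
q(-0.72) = 1.66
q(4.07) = -322.44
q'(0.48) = -6.64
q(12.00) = -7355.00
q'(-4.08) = -176.28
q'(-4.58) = -225.24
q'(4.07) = -224.20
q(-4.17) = 243.05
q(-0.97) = 2.80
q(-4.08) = 226.81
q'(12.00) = -1801.00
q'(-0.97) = -6.47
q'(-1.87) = -31.74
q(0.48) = -0.61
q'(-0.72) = -2.90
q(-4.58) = 326.94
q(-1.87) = 18.54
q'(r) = -12*r^2 - 6*r - 1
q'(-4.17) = -184.65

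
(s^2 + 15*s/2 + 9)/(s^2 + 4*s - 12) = (s + 3/2)/(s - 2)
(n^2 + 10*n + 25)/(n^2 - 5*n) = (n^2 + 10*n + 25)/(n*(n - 5))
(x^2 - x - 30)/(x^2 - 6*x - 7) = (-x^2 + x + 30)/(-x^2 + 6*x + 7)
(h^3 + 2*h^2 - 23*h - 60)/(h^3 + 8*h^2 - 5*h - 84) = (h^2 - 2*h - 15)/(h^2 + 4*h - 21)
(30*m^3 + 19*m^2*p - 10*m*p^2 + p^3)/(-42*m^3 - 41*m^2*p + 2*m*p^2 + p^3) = (-5*m + p)/(7*m + p)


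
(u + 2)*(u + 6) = u^2 + 8*u + 12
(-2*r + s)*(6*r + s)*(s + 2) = -12*r^2*s - 24*r^2 + 4*r*s^2 + 8*r*s + s^3 + 2*s^2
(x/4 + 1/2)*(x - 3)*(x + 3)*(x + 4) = x^4/4 + 3*x^3/2 - x^2/4 - 27*x/2 - 18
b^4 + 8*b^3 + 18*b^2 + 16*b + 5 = (b + 1)^3*(b + 5)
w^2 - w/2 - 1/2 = (w - 1)*(w + 1/2)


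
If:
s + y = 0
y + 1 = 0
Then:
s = 1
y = -1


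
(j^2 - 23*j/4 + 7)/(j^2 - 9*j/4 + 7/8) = 2*(j - 4)/(2*j - 1)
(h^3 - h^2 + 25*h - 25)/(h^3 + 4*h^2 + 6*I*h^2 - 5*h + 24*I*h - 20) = (h^2 - h*(1 + 5*I) + 5*I)/(h^2 + h*(4 + I) + 4*I)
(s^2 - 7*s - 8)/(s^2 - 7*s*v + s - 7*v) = (s - 8)/(s - 7*v)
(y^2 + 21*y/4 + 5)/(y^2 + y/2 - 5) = (4*y^2 + 21*y + 20)/(2*(2*y^2 + y - 10))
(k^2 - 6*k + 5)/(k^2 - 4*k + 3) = (k - 5)/(k - 3)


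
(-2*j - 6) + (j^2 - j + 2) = j^2 - 3*j - 4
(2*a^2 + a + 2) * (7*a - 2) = 14*a^3 + 3*a^2 + 12*a - 4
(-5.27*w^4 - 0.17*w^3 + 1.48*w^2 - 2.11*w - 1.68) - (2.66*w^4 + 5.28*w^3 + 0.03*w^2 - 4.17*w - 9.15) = -7.93*w^4 - 5.45*w^3 + 1.45*w^2 + 2.06*w + 7.47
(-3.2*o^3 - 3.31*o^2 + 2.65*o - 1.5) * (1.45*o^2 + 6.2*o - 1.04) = -4.64*o^5 - 24.6395*o^4 - 13.3515*o^3 + 17.6974*o^2 - 12.056*o + 1.56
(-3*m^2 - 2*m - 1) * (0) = 0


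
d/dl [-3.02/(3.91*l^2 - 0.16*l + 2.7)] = (23.6164*l - 0.4832)/(3.91*l^2 - 0.16*l + 2.7)^2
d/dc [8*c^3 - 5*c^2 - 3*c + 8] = 24*c^2 - 10*c - 3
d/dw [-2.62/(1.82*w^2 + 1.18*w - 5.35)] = (9.5368*w + 3.0916)/(1.82*w^2 + 1.18*w - 5.35)^2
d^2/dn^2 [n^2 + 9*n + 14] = 2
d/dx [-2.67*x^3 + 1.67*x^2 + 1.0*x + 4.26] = -8.01*x^2 + 3.34*x + 1.0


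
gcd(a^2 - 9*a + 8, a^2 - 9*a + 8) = a^2 - 9*a + 8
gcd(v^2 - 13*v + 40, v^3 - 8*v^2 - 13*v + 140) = v - 5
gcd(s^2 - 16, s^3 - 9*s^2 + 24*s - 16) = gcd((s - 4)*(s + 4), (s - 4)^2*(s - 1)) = s - 4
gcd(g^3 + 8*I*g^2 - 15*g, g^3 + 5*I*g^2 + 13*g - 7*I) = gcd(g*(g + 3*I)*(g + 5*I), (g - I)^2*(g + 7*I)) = 1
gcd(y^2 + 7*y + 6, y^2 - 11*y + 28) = 1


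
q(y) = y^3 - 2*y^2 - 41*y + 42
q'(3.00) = -26.00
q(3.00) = -72.00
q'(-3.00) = -2.00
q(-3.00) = 120.00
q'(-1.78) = -24.37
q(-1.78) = 103.00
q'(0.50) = -42.25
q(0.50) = 21.12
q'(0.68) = -42.33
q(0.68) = 13.51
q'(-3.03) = -1.34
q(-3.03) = 120.05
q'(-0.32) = -39.41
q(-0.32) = 54.88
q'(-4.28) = 31.08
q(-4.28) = 102.44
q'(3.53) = -17.74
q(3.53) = -83.66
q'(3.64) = -15.81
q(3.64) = -85.51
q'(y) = 3*y^2 - 4*y - 41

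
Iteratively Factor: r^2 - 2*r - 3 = (r + 1)*(r - 3)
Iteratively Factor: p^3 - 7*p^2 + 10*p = (p - 2)*(p^2 - 5*p) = p*(p - 2)*(p - 5)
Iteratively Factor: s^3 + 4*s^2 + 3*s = (s + 1)*(s^2 + 3*s) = s*(s + 1)*(s + 3)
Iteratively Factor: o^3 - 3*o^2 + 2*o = (o)*(o^2 - 3*o + 2) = o*(o - 1)*(o - 2)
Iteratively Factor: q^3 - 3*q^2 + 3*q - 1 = (q - 1)*(q^2 - 2*q + 1) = (q - 1)^2*(q - 1)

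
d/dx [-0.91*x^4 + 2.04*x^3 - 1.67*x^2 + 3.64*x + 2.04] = -3.64*x^3 + 6.12*x^2 - 3.34*x + 3.64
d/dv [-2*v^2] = -4*v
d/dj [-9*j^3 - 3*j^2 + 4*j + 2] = -27*j^2 - 6*j + 4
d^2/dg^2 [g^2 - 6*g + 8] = 2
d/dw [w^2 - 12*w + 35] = 2*w - 12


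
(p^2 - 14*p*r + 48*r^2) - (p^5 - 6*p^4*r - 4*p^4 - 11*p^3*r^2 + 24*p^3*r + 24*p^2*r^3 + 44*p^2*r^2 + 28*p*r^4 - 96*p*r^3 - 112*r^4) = -p^5 + 6*p^4*r + 4*p^4 + 11*p^3*r^2 - 24*p^3*r - 24*p^2*r^3 - 44*p^2*r^2 + p^2 - 28*p*r^4 + 96*p*r^3 - 14*p*r + 112*r^4 + 48*r^2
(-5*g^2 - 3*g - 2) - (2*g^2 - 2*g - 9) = -7*g^2 - g + 7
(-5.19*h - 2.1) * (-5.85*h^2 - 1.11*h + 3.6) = 30.3615*h^3 + 18.0459*h^2 - 16.353*h - 7.56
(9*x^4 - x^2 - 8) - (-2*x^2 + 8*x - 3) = 9*x^4 + x^2 - 8*x - 5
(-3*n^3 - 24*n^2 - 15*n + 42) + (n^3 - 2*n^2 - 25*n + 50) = -2*n^3 - 26*n^2 - 40*n + 92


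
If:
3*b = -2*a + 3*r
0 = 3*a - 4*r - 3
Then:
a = 4*r/3 + 1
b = r/9 - 2/3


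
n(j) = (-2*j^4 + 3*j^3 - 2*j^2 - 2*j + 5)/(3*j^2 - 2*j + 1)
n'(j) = (2 - 6*j)*(-2*j^4 + 3*j^3 - 2*j^2 - 2*j + 5)/(3*j^2 - 2*j + 1)^2 + (-8*j^3 + 9*j^2 - 4*j - 2)/(3*j^2 - 2*j + 1)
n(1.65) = -0.87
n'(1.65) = -2.25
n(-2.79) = -6.39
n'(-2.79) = 4.45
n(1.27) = 0.05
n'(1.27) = -2.80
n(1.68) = -0.94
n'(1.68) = -2.24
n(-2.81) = -6.48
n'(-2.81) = 4.47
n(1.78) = -1.16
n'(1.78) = -2.25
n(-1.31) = -0.96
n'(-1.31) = 3.10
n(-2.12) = -3.67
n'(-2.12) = 3.69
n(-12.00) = -102.66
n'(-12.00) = 16.56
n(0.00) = 5.00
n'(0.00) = 8.00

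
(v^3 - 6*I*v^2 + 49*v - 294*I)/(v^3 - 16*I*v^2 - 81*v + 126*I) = (v + 7*I)/(v - 3*I)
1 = 1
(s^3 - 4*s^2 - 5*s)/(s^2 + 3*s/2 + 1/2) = 2*s*(s - 5)/(2*s + 1)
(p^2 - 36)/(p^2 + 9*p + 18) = (p - 6)/(p + 3)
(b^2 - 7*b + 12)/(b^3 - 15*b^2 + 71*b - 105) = (b - 4)/(b^2 - 12*b + 35)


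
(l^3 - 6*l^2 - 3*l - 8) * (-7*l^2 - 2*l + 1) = -7*l^5 + 40*l^4 + 34*l^3 + 56*l^2 + 13*l - 8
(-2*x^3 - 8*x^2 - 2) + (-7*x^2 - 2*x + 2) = -2*x^3 - 15*x^2 - 2*x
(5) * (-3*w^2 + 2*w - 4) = -15*w^2 + 10*w - 20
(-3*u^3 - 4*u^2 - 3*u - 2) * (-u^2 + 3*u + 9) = 3*u^5 - 5*u^4 - 36*u^3 - 43*u^2 - 33*u - 18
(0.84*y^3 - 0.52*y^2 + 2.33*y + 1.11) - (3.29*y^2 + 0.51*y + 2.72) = 0.84*y^3 - 3.81*y^2 + 1.82*y - 1.61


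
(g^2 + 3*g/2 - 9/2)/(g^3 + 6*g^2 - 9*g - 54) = (g - 3/2)/(g^2 + 3*g - 18)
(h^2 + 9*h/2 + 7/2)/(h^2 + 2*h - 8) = (2*h^2 + 9*h + 7)/(2*(h^2 + 2*h - 8))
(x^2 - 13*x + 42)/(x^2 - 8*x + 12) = (x - 7)/(x - 2)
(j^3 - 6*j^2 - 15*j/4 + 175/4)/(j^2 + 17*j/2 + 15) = (2*j^2 - 17*j + 35)/(2*(j + 6))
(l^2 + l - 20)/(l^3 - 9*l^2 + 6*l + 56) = (l + 5)/(l^2 - 5*l - 14)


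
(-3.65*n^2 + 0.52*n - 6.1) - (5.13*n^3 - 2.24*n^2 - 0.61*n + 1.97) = -5.13*n^3 - 1.41*n^2 + 1.13*n - 8.07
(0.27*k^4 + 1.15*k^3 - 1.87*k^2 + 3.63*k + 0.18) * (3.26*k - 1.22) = 0.8802*k^5 + 3.4196*k^4 - 7.4992*k^3 + 14.1152*k^2 - 3.8418*k - 0.2196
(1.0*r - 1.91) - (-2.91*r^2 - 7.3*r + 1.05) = 2.91*r^2 + 8.3*r - 2.96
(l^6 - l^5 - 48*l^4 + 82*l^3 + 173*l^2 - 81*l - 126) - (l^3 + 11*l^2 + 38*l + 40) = l^6 - l^5 - 48*l^4 + 81*l^3 + 162*l^2 - 119*l - 166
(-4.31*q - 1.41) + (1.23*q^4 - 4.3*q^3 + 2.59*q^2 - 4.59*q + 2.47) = 1.23*q^4 - 4.3*q^3 + 2.59*q^2 - 8.9*q + 1.06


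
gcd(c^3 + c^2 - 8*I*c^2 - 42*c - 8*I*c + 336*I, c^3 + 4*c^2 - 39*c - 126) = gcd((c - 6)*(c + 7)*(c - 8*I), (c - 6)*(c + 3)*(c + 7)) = c^2 + c - 42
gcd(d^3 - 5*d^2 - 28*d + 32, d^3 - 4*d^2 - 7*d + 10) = d - 1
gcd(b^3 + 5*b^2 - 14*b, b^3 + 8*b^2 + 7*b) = b^2 + 7*b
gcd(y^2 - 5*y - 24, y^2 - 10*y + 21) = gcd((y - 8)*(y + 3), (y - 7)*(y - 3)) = 1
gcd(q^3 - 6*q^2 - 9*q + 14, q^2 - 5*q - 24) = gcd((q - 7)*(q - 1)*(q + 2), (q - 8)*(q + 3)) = 1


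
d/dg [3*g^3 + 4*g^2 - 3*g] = 9*g^2 + 8*g - 3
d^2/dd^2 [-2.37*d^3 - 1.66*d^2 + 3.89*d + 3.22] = -14.22*d - 3.32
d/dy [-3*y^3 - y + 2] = -9*y^2 - 1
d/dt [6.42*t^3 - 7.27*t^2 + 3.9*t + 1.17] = 19.26*t^2 - 14.54*t + 3.9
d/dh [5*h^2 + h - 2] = 10*h + 1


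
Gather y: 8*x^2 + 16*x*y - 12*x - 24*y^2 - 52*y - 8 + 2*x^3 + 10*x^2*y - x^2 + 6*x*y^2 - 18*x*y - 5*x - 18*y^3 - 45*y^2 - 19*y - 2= 2*x^3 + 7*x^2 - 17*x - 18*y^3 + y^2*(6*x - 69) + y*(10*x^2 - 2*x - 71) - 10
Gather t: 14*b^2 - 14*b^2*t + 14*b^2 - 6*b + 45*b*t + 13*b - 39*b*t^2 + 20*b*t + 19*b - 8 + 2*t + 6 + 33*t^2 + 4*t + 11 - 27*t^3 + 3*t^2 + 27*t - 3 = 28*b^2 + 26*b - 27*t^3 + t^2*(36 - 39*b) + t*(-14*b^2 + 65*b + 33) + 6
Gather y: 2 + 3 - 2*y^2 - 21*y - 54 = -2*y^2 - 21*y - 49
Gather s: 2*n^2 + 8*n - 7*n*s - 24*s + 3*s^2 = 2*n^2 + 8*n + 3*s^2 + s*(-7*n - 24)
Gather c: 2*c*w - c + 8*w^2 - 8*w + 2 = c*(2*w - 1) + 8*w^2 - 8*w + 2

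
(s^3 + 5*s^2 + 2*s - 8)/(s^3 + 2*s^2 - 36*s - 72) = (s^2 + 3*s - 4)/(s^2 - 36)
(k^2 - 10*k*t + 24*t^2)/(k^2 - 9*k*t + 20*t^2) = (-k + 6*t)/(-k + 5*t)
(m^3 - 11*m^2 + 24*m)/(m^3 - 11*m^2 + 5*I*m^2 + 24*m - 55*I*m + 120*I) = m/(m + 5*I)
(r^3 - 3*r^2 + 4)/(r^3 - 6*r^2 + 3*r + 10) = (r - 2)/(r - 5)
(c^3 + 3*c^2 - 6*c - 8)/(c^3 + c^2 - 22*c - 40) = (c^2 - c - 2)/(c^2 - 3*c - 10)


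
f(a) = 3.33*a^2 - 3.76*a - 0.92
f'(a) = 6.66*a - 3.76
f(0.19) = -1.51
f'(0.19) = -2.49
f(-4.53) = 84.45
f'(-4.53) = -33.93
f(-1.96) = 19.24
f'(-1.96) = -16.81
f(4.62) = 52.79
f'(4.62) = 27.01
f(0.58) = -1.98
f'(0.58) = 0.10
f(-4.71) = 90.66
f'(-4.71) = -35.13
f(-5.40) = 116.49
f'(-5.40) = -39.72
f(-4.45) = 81.75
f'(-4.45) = -33.40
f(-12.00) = 523.72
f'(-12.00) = -83.68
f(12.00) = 433.48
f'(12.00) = 76.16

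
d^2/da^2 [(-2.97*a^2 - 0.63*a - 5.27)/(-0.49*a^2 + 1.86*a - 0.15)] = (-8.88178419700125e-16*a^4 + 5.716242*a^3 + 6.282192*a^2 - 29.096298*a + 36.174684)/(0.117649*a^6 - 1.339758*a^5 + 5.193657*a^4 - 7.255116*a^3 + 1.589895*a^2 - 0.12555*a + 0.003375)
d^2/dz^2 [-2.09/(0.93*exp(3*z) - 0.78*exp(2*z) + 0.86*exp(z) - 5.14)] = (-2.09*(2.79*exp(2*z) - 1.56*exp(z) + 0.86)*(5.58*exp(2*z) - 3.12*exp(z) + 1.72)*exp(z) + (17.4933*exp(2*z) - 6.5208*exp(z) + 1.7974)*(0.93*exp(3*z) - 0.78*exp(2*z) + 0.86*exp(z) - 5.14))*exp(z)/(0.93*exp(3*z) - 0.78*exp(2*z) + 0.86*exp(z) - 5.14)^3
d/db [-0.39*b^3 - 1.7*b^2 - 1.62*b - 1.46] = -1.17*b^2 - 3.4*b - 1.62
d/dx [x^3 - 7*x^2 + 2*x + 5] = 3*x^2 - 14*x + 2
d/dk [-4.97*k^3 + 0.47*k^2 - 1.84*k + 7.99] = -14.91*k^2 + 0.94*k - 1.84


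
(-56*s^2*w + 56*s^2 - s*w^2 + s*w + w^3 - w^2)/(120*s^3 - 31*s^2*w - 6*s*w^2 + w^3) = (-7*s*w + 7*s - w^2 + w)/(15*s^2 - 2*s*w - w^2)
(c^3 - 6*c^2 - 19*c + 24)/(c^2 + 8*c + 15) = (c^2 - 9*c + 8)/(c + 5)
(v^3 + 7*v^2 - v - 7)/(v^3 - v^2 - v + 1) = (v + 7)/(v - 1)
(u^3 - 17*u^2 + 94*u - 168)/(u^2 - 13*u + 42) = u - 4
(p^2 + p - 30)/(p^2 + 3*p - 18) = (p - 5)/(p - 3)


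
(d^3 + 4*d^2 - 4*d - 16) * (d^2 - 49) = d^5 + 4*d^4 - 53*d^3 - 212*d^2 + 196*d + 784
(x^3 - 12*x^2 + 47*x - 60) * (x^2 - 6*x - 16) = x^5 - 18*x^4 + 103*x^3 - 150*x^2 - 392*x + 960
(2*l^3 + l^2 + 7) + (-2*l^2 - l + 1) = 2*l^3 - l^2 - l + 8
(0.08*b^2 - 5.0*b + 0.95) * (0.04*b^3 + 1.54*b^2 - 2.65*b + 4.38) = 0.0032*b^5 - 0.0768*b^4 - 7.874*b^3 + 15.0634*b^2 - 24.4175*b + 4.161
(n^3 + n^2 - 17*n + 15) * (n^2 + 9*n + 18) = n^5 + 10*n^4 + 10*n^3 - 120*n^2 - 171*n + 270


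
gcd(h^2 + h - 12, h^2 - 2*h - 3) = h - 3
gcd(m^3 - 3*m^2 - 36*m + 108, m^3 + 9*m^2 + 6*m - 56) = 1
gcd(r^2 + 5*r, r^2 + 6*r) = r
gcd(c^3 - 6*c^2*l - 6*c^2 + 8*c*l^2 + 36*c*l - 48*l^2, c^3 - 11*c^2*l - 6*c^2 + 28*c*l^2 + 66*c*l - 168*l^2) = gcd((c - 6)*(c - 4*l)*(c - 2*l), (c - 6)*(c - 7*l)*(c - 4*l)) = c^2 - 4*c*l - 6*c + 24*l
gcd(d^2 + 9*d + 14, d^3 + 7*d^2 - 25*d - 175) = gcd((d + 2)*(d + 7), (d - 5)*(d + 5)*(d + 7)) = d + 7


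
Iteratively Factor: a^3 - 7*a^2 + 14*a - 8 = (a - 1)*(a^2 - 6*a + 8) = (a - 2)*(a - 1)*(a - 4)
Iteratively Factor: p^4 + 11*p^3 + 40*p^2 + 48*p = (p + 3)*(p^3 + 8*p^2 + 16*p) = (p + 3)*(p + 4)*(p^2 + 4*p) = (p + 3)*(p + 4)^2*(p)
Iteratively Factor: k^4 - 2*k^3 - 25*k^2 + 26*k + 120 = (k - 5)*(k^3 + 3*k^2 - 10*k - 24) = (k - 5)*(k + 2)*(k^2 + k - 12) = (k - 5)*(k + 2)*(k + 4)*(k - 3)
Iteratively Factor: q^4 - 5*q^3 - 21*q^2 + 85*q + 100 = (q - 5)*(q^3 - 21*q - 20) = (q - 5)^2*(q^2 + 5*q + 4) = (q - 5)^2*(q + 1)*(q + 4)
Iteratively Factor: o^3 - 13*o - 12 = (o - 4)*(o^2 + 4*o + 3) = (o - 4)*(o + 3)*(o + 1)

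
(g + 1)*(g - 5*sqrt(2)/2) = g^2 - 5*sqrt(2)*g/2 + g - 5*sqrt(2)/2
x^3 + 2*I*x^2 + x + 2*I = (x - I)*(x + I)*(x + 2*I)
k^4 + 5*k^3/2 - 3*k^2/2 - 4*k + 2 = (k - 1)*(k - 1/2)*(k + 2)^2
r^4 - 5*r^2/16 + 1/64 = (r - 1/2)*(r - 1/4)*(r + 1/4)*(r + 1/2)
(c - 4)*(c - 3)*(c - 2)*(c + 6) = c^4 - 3*c^3 - 28*c^2 + 132*c - 144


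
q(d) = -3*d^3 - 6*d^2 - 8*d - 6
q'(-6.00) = -260.00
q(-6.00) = 474.00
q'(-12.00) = -1160.00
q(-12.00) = 4410.00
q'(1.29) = -38.46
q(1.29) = -32.74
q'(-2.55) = -35.92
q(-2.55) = 25.13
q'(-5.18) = -187.33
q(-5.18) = 291.42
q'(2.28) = -82.15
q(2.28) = -90.99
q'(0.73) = -21.56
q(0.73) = -16.20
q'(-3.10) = -57.29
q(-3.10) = 50.51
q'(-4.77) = -155.54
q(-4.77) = 221.24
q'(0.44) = -15.02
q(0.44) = -10.94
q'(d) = -9*d^2 - 12*d - 8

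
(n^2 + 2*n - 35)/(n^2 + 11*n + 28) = (n - 5)/(n + 4)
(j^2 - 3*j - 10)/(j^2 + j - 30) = (j + 2)/(j + 6)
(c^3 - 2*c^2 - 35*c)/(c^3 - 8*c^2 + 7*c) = (c + 5)/(c - 1)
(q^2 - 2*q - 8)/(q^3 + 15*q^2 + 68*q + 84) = (q - 4)/(q^2 + 13*q + 42)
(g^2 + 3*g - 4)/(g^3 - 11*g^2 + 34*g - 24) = (g + 4)/(g^2 - 10*g + 24)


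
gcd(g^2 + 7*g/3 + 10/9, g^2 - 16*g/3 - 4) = g + 2/3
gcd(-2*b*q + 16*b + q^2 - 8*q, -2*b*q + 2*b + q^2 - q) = -2*b + q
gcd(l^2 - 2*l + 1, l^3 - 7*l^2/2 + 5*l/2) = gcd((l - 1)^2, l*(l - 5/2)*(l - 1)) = l - 1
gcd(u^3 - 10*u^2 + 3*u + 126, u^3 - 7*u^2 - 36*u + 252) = u^2 - 13*u + 42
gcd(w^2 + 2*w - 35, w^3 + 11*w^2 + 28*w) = w + 7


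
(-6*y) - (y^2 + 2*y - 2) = -y^2 - 8*y + 2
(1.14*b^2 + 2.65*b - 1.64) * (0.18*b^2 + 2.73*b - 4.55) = 0.2052*b^4 + 3.5892*b^3 + 1.7523*b^2 - 16.5347*b + 7.462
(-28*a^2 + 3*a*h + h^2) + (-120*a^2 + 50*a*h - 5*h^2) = -148*a^2 + 53*a*h - 4*h^2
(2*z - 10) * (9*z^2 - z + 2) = 18*z^3 - 92*z^2 + 14*z - 20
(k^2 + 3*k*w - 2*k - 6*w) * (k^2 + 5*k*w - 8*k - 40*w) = k^4 + 8*k^3*w - 10*k^3 + 15*k^2*w^2 - 80*k^2*w + 16*k^2 - 150*k*w^2 + 128*k*w + 240*w^2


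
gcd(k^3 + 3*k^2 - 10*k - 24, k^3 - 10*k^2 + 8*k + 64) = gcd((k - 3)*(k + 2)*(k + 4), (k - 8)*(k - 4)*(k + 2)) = k + 2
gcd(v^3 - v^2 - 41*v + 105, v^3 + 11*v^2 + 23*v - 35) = v + 7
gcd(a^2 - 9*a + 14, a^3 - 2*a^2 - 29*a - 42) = a - 7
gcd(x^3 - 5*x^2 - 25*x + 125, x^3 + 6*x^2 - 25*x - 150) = x^2 - 25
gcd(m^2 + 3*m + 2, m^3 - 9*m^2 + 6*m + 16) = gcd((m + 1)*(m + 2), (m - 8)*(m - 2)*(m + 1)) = m + 1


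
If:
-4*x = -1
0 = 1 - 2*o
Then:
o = 1/2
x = 1/4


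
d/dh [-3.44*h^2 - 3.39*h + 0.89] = -6.88*h - 3.39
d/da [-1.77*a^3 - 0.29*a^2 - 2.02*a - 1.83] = -5.31*a^2 - 0.58*a - 2.02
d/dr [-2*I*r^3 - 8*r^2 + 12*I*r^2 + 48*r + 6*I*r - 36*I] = -6*I*r^2 + r*(-16 + 24*I) + 48 + 6*I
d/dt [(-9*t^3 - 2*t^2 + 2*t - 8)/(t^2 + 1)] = (-9*t^4 - 29*t^2 + 12*t + 2)/(t^4 + 2*t^2 + 1)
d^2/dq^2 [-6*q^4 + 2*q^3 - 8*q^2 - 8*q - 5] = -72*q^2 + 12*q - 16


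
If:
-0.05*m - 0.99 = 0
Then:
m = -19.80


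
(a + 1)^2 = a^2 + 2*a + 1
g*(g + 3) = g^2 + 3*g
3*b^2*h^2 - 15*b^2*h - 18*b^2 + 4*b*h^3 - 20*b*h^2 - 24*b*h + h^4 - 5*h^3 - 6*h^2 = (b + h)*(3*b + h)*(h - 6)*(h + 1)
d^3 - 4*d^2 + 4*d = d*(d - 2)^2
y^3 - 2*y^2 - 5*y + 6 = (y - 3)*(y - 1)*(y + 2)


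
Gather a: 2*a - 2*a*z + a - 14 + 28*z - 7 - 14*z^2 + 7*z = a*(3 - 2*z) - 14*z^2 + 35*z - 21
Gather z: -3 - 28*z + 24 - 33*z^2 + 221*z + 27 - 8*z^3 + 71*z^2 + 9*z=-8*z^3 + 38*z^2 + 202*z + 48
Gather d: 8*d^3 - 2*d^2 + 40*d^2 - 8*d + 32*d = 8*d^3 + 38*d^2 + 24*d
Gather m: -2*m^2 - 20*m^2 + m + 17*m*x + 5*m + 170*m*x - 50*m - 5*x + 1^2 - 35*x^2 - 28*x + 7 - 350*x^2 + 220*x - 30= -22*m^2 + m*(187*x - 44) - 385*x^2 + 187*x - 22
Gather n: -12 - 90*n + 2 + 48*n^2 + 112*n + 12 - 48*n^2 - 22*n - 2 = 0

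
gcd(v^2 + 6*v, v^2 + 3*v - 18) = v + 6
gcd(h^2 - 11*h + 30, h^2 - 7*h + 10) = h - 5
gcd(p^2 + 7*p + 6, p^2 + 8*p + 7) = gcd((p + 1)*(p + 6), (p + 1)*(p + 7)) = p + 1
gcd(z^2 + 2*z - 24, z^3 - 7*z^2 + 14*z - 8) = z - 4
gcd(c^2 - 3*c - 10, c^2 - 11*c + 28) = 1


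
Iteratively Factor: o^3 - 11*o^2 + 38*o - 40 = (o - 2)*(o^2 - 9*o + 20) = (o - 5)*(o - 2)*(o - 4)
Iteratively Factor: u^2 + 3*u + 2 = (u + 2)*(u + 1)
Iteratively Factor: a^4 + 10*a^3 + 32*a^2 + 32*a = (a)*(a^3 + 10*a^2 + 32*a + 32) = a*(a + 2)*(a^2 + 8*a + 16) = a*(a + 2)*(a + 4)*(a + 4)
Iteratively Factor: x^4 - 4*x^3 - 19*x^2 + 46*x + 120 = (x + 2)*(x^3 - 6*x^2 - 7*x + 60) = (x - 4)*(x + 2)*(x^2 - 2*x - 15) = (x - 5)*(x - 4)*(x + 2)*(x + 3)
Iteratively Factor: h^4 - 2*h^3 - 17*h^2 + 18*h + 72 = (h - 4)*(h^3 + 2*h^2 - 9*h - 18) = (h - 4)*(h + 3)*(h^2 - h - 6) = (h - 4)*(h - 3)*(h + 3)*(h + 2)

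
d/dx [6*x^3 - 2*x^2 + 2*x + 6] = 18*x^2 - 4*x + 2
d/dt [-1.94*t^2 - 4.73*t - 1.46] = -3.88*t - 4.73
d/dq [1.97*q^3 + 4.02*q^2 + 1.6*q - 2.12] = 5.91*q^2 + 8.04*q + 1.6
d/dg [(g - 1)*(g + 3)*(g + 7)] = 3*g^2 + 18*g + 11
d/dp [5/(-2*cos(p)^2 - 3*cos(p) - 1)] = -5*(4*cos(p) + 3)*sin(p)/(3*cos(p) + cos(2*p) + 2)^2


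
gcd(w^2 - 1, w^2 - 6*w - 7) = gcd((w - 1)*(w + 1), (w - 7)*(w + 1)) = w + 1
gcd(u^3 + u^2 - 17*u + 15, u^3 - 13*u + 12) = u^2 - 4*u + 3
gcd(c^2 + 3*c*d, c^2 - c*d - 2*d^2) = 1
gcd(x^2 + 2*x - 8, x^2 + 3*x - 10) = x - 2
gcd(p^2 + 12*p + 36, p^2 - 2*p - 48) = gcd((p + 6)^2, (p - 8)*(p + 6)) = p + 6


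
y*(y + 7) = y^2 + 7*y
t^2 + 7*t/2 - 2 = (t - 1/2)*(t + 4)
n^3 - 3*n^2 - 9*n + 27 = (n - 3)^2*(n + 3)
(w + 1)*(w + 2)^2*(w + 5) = w^4 + 10*w^3 + 33*w^2 + 44*w + 20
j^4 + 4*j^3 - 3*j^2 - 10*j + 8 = (j - 1)^2*(j + 2)*(j + 4)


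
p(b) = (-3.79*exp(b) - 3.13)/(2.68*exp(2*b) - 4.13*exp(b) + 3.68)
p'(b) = (-3.79*exp(b) - 3.13)*(-5.36*exp(2*b) + 4.13*exp(b))/(2.68*exp(2*b) - 4.13*exp(b) + 3.68)^2 - 3.79*exp(b)/(2.68*exp(2*b) - 4.13*exp(b) + 3.68) = (10.1572*exp(2*b) + 16.7768*exp(b) - 26.8741)*exp(b)/(7.1824*exp(4*b) - 22.1368*exp(3*b) + 36.7817*exp(2*b) - 30.3968*exp(b) + 13.5424)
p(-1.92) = -1.18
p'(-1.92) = -0.36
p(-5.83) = -0.86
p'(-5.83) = -0.01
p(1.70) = -0.39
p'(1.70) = 0.54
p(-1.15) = -1.64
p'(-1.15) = -0.93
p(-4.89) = -0.87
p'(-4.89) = -0.02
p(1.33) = -0.66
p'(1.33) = 0.99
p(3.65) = -0.04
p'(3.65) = 0.04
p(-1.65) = -1.29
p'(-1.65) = -0.50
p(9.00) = 0.00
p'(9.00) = 0.00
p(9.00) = 0.00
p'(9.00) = 0.00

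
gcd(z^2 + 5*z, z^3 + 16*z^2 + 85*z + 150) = z + 5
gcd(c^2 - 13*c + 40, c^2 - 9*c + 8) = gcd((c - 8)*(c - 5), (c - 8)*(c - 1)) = c - 8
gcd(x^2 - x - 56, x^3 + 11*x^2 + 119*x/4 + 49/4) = x + 7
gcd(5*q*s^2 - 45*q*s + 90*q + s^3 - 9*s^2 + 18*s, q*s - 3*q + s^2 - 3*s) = s - 3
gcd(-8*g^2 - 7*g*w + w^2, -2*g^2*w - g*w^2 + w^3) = g + w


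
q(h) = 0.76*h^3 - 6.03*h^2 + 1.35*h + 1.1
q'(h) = 2.28*h^2 - 12.06*h + 1.35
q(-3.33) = -98.33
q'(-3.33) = 66.79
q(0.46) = 0.52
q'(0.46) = -3.72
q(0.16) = 1.16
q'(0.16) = -0.52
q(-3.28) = -95.02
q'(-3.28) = 65.44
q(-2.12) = -36.10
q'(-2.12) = 37.16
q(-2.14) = -36.85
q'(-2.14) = 37.60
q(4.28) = -44.00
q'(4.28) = -8.50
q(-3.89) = -140.13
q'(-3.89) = 82.76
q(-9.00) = -1053.52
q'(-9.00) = 294.57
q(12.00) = 462.26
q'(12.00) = 184.95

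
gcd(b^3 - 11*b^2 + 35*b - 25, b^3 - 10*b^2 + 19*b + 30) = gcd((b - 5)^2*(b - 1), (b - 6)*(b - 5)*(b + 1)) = b - 5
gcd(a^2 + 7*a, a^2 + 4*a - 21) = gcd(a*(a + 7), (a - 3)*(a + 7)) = a + 7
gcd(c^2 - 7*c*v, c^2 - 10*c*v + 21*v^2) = -c + 7*v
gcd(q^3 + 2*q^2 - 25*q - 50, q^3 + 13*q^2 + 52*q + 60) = q^2 + 7*q + 10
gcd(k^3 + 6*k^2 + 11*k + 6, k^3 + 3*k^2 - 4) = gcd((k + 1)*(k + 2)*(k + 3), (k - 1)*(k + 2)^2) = k + 2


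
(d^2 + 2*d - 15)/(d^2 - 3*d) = (d + 5)/d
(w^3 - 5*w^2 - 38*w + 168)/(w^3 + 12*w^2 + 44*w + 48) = (w^2 - 11*w + 28)/(w^2 + 6*w + 8)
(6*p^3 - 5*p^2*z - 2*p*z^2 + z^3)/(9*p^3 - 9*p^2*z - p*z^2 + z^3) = (2*p + z)/(3*p + z)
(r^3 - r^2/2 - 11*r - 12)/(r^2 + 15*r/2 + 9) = (r^2 - 2*r - 8)/(r + 6)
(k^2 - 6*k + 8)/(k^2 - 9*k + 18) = (k^2 - 6*k + 8)/(k^2 - 9*k + 18)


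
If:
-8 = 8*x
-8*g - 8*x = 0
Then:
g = 1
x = -1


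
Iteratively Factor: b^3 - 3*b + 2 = (b - 1)*(b^2 + b - 2) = (b - 1)*(b + 2)*(b - 1)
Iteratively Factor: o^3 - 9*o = (o)*(o^2 - 9) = o*(o + 3)*(o - 3)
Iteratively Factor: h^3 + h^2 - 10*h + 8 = (h + 4)*(h^2 - 3*h + 2) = (h - 2)*(h + 4)*(h - 1)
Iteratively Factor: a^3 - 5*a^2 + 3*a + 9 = (a - 3)*(a^2 - 2*a - 3) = (a - 3)*(a + 1)*(a - 3)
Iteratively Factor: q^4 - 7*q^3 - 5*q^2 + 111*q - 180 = (q + 4)*(q^3 - 11*q^2 + 39*q - 45) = (q - 3)*(q + 4)*(q^2 - 8*q + 15) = (q - 5)*(q - 3)*(q + 4)*(q - 3)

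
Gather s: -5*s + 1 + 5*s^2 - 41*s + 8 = 5*s^2 - 46*s + 9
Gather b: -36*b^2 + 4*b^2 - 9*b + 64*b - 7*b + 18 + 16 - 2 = -32*b^2 + 48*b + 32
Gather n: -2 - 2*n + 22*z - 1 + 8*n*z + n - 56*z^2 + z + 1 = n*(8*z - 1) - 56*z^2 + 23*z - 2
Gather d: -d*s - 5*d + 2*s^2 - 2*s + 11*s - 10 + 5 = d*(-s - 5) + 2*s^2 + 9*s - 5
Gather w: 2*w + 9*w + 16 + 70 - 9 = 11*w + 77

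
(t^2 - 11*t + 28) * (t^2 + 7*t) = t^4 - 4*t^3 - 49*t^2 + 196*t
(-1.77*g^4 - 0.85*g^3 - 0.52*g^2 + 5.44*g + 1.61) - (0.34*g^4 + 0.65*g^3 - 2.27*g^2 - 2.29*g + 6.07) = -2.11*g^4 - 1.5*g^3 + 1.75*g^2 + 7.73*g - 4.46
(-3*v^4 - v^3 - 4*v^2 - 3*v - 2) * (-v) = 3*v^5 + v^4 + 4*v^3 + 3*v^2 + 2*v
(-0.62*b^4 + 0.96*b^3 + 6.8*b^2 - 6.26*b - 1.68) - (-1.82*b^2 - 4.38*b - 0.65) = -0.62*b^4 + 0.96*b^3 + 8.62*b^2 - 1.88*b - 1.03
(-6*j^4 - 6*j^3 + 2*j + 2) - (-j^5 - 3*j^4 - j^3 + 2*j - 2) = j^5 - 3*j^4 - 5*j^3 + 4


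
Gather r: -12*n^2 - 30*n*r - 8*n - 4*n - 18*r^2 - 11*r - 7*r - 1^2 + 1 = -12*n^2 - 12*n - 18*r^2 + r*(-30*n - 18)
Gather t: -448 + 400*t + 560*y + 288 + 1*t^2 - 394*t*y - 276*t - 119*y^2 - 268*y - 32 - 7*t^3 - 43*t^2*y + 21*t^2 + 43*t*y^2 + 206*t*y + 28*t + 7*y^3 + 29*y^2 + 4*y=-7*t^3 + t^2*(22 - 43*y) + t*(43*y^2 - 188*y + 152) + 7*y^3 - 90*y^2 + 296*y - 192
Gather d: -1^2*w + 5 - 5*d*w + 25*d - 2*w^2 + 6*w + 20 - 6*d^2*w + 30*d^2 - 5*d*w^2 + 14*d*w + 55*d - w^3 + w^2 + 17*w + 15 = d^2*(30 - 6*w) + d*(-5*w^2 + 9*w + 80) - w^3 - w^2 + 22*w + 40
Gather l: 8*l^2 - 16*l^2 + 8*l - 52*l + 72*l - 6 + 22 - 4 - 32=-8*l^2 + 28*l - 20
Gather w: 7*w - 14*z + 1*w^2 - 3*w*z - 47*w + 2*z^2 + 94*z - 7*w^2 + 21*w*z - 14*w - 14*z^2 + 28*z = -6*w^2 + w*(18*z - 54) - 12*z^2 + 108*z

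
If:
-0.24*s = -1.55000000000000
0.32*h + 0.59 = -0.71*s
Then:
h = -16.17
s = 6.46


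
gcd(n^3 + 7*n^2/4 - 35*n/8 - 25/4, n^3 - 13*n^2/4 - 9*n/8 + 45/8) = n + 5/4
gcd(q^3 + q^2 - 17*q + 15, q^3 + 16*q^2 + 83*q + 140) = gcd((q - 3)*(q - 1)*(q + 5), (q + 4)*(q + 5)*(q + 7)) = q + 5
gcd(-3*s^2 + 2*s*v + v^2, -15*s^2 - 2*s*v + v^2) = 3*s + v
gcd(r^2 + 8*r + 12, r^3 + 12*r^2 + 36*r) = r + 6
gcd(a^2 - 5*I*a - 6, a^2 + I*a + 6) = a - 2*I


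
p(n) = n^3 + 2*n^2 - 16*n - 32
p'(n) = 3*n^2 + 4*n - 16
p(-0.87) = -17.22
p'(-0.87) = -17.21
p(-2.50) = 4.88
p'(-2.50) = -7.25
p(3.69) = -13.56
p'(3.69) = 39.61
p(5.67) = 123.86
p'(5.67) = 103.13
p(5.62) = 118.75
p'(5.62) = 101.23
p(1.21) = -46.66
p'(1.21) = -6.77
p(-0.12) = -30.05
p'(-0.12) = -16.44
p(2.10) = -47.52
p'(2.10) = 5.63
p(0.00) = -32.00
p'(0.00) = -16.00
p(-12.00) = -1280.00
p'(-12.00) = 368.00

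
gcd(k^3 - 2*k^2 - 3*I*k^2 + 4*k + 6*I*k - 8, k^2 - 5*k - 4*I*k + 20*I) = k - 4*I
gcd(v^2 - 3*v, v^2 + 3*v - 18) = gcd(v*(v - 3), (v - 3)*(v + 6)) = v - 3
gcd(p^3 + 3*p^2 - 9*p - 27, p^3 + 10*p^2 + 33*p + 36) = p^2 + 6*p + 9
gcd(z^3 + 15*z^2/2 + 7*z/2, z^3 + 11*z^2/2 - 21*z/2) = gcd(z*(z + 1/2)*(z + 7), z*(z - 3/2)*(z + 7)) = z^2 + 7*z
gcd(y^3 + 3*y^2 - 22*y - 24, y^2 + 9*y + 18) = y + 6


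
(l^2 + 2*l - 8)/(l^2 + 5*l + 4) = (l - 2)/(l + 1)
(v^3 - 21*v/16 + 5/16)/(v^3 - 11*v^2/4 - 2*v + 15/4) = (v - 1/4)/(v - 3)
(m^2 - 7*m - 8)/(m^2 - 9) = (m^2 - 7*m - 8)/(m^2 - 9)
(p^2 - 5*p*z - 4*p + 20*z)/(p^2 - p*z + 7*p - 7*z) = (p^2 - 5*p*z - 4*p + 20*z)/(p^2 - p*z + 7*p - 7*z)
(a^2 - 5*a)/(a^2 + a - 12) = a*(a - 5)/(a^2 + a - 12)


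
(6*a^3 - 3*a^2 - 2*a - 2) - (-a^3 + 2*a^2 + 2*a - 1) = 7*a^3 - 5*a^2 - 4*a - 1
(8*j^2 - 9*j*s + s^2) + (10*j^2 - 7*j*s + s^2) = 18*j^2 - 16*j*s + 2*s^2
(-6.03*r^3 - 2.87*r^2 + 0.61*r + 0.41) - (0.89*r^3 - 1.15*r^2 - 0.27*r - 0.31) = -6.92*r^3 - 1.72*r^2 + 0.88*r + 0.72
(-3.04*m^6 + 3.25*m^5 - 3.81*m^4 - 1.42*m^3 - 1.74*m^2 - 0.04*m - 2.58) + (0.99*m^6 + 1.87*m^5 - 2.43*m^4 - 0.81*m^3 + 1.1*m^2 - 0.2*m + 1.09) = -2.05*m^6 + 5.12*m^5 - 6.24*m^4 - 2.23*m^3 - 0.64*m^2 - 0.24*m - 1.49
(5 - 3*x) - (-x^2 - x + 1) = x^2 - 2*x + 4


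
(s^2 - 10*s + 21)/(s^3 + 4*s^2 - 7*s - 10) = (s^2 - 10*s + 21)/(s^3 + 4*s^2 - 7*s - 10)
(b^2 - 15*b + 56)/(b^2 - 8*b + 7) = (b - 8)/(b - 1)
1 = 1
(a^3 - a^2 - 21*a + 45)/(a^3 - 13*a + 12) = (a^2 + 2*a - 15)/(a^2 + 3*a - 4)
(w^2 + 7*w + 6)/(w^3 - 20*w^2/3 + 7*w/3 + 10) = 3*(w + 6)/(3*w^2 - 23*w + 30)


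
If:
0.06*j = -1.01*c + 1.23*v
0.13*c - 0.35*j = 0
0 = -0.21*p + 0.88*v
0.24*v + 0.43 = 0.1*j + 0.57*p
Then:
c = 0.23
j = 0.09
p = 0.82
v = 0.20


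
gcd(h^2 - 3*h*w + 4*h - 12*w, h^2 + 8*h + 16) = h + 4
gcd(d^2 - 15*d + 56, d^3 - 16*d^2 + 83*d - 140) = d - 7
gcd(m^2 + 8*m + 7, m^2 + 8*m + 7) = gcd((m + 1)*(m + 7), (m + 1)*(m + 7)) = m^2 + 8*m + 7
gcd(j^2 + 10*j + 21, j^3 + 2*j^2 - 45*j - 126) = j + 3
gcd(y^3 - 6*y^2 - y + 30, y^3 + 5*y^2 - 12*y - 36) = y^2 - y - 6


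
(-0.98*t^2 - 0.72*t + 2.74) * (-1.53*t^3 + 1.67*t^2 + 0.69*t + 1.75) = 1.4994*t^5 - 0.535*t^4 - 6.0708*t^3 + 2.364*t^2 + 0.6306*t + 4.795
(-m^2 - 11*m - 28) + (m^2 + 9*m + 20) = -2*m - 8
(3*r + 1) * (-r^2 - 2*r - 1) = -3*r^3 - 7*r^2 - 5*r - 1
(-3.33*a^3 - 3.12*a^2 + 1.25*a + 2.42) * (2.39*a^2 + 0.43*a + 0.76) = -7.9587*a^5 - 8.8887*a^4 - 0.8849*a^3 + 3.9501*a^2 + 1.9906*a + 1.8392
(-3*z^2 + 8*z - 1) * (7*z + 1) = -21*z^3 + 53*z^2 + z - 1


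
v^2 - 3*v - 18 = (v - 6)*(v + 3)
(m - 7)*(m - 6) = m^2 - 13*m + 42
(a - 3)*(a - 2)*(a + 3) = a^3 - 2*a^2 - 9*a + 18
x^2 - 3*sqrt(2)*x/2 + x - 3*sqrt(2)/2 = (x + 1)*(x - 3*sqrt(2)/2)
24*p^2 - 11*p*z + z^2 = (-8*p + z)*(-3*p + z)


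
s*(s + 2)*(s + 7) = s^3 + 9*s^2 + 14*s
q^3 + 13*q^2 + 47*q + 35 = (q + 1)*(q + 5)*(q + 7)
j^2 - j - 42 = (j - 7)*(j + 6)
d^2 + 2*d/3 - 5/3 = (d - 1)*(d + 5/3)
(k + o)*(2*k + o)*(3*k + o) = 6*k^3 + 11*k^2*o + 6*k*o^2 + o^3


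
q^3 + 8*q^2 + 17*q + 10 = (q + 1)*(q + 2)*(q + 5)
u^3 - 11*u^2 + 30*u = u*(u - 6)*(u - 5)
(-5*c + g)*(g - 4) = -5*c*g + 20*c + g^2 - 4*g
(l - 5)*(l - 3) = l^2 - 8*l + 15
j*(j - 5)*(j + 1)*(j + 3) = j^4 - j^3 - 17*j^2 - 15*j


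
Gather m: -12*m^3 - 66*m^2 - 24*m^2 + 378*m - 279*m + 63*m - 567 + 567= -12*m^3 - 90*m^2 + 162*m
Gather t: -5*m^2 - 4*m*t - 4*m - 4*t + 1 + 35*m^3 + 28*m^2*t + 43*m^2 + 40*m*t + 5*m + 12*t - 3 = 35*m^3 + 38*m^2 + m + t*(28*m^2 + 36*m + 8) - 2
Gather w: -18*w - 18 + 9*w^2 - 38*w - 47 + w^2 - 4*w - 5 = 10*w^2 - 60*w - 70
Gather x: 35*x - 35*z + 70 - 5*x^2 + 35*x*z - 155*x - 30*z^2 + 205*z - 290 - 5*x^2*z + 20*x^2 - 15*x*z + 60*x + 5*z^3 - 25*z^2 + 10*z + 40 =x^2*(15 - 5*z) + x*(20*z - 60) + 5*z^3 - 55*z^2 + 180*z - 180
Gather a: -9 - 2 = -11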